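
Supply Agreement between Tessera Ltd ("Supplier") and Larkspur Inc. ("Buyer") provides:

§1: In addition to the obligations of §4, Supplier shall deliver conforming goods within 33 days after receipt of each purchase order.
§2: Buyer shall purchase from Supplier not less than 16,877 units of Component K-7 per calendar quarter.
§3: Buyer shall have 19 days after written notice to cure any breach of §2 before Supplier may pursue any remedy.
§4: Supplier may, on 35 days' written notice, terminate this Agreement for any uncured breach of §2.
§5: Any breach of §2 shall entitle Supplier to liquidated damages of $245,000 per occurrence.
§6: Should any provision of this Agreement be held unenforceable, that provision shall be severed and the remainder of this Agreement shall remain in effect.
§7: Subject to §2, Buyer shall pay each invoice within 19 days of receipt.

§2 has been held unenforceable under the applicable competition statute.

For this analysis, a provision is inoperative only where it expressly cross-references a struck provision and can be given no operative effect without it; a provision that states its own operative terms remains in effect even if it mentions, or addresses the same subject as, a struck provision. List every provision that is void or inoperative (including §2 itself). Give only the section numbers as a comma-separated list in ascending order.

2, 3, 4, 5

§2 is struck. §3 operates only by reference to §2, so it falls with §2. §4 merely fixes the termination right for breach of §2; with §2 gone it has nothing to operate on and falls away. §5 does nothing except set the liquidated-damages amount by reference to §2; with §2 gone it has no independent effect and is inoperative. §1 mentions §4 but its own obligation stands independently of §4, so §1 is not affected. Although §7 refers to §2, its operative terms do not depend on §2, so it remains in effect. §6 is a severability clause and preserves every provision that can still be given independent effect. The provisions still in force are §1, §6, and §7.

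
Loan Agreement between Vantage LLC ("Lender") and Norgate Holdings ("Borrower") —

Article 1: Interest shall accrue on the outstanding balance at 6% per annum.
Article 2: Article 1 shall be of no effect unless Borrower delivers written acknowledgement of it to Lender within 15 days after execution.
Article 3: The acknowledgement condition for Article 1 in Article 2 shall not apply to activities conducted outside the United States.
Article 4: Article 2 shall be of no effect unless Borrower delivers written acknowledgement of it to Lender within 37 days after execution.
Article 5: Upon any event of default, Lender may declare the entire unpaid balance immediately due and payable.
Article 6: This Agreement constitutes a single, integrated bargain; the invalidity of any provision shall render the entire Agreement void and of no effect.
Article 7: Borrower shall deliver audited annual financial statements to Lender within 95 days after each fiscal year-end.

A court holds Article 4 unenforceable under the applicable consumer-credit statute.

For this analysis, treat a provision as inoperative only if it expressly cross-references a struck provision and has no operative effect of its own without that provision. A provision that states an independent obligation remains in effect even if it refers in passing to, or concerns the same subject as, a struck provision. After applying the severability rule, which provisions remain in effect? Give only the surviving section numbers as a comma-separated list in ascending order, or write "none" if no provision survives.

none

Article 4 is struck. No other provision's operative terms depend on Article 4. Article 6 provides that the Agreement is not severable, so the invalidity of any one provision voids the entire Agreement. No provision of the Agreement survives.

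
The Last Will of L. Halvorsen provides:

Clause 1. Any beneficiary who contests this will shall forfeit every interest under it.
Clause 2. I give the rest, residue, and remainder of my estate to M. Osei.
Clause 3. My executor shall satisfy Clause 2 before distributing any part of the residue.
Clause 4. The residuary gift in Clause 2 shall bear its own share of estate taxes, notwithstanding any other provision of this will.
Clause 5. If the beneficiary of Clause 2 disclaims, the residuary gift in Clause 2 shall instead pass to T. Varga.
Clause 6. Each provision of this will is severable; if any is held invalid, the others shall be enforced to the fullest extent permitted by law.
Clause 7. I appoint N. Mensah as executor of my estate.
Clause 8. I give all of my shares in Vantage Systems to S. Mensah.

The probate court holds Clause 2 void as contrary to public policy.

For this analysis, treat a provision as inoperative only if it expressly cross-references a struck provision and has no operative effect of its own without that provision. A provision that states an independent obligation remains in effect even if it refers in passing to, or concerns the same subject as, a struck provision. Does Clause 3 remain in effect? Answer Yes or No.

No

Clause 2 is struck. The only function of Clause 3 is the priority direction for Clause 2, so it cannot stand once Clause 2 is removed. Clause 4 operates only by reference to Clause 2, so it falls with Clause 2. Clause 5 has no operative effect of its own apart from Clause 2 and is therefore inoperative. Under the severability clause in Clause 6, the remaining provisions continue in force. That leaves Clause 1, Clause 6, Clause 7, and Clause 8 in effect. Clause 3 is among the inoperative provisions, so the answer is no.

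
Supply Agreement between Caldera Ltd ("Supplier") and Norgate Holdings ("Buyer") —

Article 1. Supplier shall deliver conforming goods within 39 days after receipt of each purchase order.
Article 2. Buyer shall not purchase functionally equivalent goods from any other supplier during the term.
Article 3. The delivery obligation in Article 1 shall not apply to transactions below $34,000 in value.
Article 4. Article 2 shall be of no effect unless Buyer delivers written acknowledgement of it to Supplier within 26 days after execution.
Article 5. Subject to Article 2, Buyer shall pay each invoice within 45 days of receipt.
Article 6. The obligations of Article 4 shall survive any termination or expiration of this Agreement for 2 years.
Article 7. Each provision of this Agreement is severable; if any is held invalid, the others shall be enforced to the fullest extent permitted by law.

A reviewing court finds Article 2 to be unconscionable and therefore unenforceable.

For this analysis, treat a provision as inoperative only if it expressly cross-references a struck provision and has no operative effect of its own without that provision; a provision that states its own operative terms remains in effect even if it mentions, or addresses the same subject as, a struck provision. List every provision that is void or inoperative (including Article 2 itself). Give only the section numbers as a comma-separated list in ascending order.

2, 4, 6

Article 2 is struck. Article 4 merely fixes the acknowledgement condition for Article 2; with Article 2 gone it has nothing to operate on and falls away. Article 6 merely fixes the survival period for Article 4; with Article 4 gone it has nothing to operate on and falls away. Article 5 mentions Article 2 but its own obligation stands independently of Article 2, so Article 5 is not affected. Under the severability clause in Article 7, the remaining provisions continue in force. That leaves Article 1, Article 3, Article 5, and Article 7 in effect.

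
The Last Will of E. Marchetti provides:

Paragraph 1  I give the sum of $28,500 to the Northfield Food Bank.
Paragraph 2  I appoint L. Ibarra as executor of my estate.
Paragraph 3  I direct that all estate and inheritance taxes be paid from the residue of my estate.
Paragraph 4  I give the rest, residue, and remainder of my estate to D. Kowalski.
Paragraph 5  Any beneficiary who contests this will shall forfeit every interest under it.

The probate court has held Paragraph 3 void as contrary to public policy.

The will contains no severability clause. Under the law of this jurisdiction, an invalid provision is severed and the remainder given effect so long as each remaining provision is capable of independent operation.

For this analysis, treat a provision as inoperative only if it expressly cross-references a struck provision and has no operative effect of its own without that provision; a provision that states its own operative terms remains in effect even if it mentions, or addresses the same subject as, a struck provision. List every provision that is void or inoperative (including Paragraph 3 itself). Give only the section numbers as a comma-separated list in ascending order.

3

Paragraph 3 is struck. Nothing else in the will is defined by reference to Paragraph 3. Under the stated default rule, only provisions that cannot operate independently fall away; the rest are enforced. That leaves Paragraph 1, Paragraph 2, Paragraph 4, and Paragraph 5 in effect.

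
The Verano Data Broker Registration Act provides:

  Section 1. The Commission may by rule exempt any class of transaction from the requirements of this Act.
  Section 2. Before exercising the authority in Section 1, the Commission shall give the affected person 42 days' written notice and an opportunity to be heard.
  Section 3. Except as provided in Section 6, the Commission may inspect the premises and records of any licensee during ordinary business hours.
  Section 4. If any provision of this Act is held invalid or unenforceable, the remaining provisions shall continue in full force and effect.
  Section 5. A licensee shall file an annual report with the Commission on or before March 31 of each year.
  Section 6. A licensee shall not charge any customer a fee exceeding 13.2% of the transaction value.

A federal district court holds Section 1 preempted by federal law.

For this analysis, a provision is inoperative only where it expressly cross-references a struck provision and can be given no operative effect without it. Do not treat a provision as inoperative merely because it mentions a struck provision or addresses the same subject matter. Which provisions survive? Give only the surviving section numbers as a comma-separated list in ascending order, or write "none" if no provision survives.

Section 1 is struck. Section 2 has no operative effect of its own apart from Section 1 and is therefore inoperative. Section 4 is a severability clause and preserves every provision that can still be given independent effect. Section 3, Section 4, Section 5, and Section 6 remain in effect.

3, 4, 5, 6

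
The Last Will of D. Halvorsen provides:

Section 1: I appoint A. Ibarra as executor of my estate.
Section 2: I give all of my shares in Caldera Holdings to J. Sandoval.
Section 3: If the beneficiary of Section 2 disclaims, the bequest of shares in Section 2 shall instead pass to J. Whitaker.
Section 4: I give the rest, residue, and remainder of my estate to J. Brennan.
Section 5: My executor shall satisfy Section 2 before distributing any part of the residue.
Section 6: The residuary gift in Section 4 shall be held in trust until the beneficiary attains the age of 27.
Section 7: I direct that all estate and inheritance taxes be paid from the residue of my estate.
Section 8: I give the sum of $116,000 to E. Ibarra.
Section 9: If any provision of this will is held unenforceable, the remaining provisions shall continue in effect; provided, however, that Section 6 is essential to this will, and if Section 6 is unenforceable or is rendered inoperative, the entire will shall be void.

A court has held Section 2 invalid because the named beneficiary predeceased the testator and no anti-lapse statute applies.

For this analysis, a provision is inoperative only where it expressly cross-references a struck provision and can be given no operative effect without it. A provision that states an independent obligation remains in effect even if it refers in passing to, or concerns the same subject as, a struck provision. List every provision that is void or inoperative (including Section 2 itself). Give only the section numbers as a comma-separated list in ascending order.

2, 3, 5

Section 2 is struck. Section 3 operates only by reference to Section 2, so it falls with Section 2. The only function of Section 5 is the priority direction for Section 2, so it cannot stand once Section 2 is removed. Section 9 makes Section 6 an essential term, but Section 6 is unaffected, so the severability proviso in Section 9 preserves the remaining provisions. That leaves Section 1, Section 4, Section 6, Section 7, Section 8, and Section 9 in effect.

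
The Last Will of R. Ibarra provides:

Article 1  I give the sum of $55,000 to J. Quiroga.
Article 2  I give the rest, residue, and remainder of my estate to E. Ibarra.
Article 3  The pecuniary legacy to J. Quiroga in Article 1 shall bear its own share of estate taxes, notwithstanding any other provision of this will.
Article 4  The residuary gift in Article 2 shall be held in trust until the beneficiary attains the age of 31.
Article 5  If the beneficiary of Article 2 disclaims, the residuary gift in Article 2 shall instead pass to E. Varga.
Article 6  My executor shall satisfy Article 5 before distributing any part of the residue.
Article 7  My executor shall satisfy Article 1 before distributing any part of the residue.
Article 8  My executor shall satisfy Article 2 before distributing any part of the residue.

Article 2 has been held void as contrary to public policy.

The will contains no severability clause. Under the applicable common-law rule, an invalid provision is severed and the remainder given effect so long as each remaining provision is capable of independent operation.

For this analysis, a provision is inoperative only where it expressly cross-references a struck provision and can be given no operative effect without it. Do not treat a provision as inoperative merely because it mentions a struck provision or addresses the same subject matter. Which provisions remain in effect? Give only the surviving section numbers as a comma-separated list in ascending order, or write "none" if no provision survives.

1, 3, 7

Article 2 is struck. Article 4 merely fixes the trust for Article 2; with Article 2 gone it has nothing to operate on and falls away. Article 5 operates only by reference to Article 2, so it falls with Article 2. Article 8 merely fixes the priority direction for Article 2; with Article 2 gone it has nothing to operate on and falls away. Article 6 merely fixes the priority direction for Article 5; with Article 5 gone it has nothing to operate on and falls away. Under the stated default rule, only provisions that cannot operate independently fall away; the rest are enforced. That leaves Article 1, Article 3, and Article 7 in effect.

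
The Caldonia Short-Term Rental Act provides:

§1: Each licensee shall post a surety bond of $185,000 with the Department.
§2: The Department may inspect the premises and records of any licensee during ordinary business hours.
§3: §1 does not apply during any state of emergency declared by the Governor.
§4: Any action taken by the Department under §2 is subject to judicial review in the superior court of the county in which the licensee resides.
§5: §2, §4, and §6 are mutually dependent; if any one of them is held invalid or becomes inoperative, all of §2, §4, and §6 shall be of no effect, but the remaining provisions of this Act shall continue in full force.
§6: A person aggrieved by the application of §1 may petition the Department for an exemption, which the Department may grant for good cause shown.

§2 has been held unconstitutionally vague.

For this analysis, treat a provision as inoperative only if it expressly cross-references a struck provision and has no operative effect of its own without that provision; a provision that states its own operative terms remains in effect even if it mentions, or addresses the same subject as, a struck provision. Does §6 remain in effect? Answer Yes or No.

§2 is struck. §4 has no operative effect of its own apart from §2 and is therefore inoperative. §5 declares §2, §4, and §6 mutually dependent; since one of them has fallen, all of them are of no effect. That brings down §6 as well. The remainder continues in force under §5. That leaves §1, §3, and §5 in effect. §6 is among the inoperative provisions, so the answer is no.

No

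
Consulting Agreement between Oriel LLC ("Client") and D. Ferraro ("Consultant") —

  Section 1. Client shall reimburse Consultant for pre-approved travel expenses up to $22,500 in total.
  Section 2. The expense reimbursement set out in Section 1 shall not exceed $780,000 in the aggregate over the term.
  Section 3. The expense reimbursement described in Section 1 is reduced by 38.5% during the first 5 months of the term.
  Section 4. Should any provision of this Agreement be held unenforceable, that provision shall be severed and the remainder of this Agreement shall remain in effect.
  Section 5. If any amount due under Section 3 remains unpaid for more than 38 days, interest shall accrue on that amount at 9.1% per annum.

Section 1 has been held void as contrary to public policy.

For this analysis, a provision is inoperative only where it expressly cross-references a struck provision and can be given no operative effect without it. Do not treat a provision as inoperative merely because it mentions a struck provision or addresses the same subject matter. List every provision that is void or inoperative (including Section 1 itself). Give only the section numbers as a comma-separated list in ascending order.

1, 2, 3, 5

Section 1 is struck. Section 2 operates only by reference to Section 1, so it falls with Section 1. The whole of Section 3 is the introductory reduction to the expense reimbursement, defined by reference to Section 1, so Section 3 cannot stand once Section 1 is removed. The whole of Section 5 is the default interest on the introductory reduction to the expense reimbursement, defined by reference to Section 3, so Section 5 cannot stand once Section 3 is removed. Section 4 is a severability clause and preserves every provision that can still be given independent effect. Only Section 4 remains in effect.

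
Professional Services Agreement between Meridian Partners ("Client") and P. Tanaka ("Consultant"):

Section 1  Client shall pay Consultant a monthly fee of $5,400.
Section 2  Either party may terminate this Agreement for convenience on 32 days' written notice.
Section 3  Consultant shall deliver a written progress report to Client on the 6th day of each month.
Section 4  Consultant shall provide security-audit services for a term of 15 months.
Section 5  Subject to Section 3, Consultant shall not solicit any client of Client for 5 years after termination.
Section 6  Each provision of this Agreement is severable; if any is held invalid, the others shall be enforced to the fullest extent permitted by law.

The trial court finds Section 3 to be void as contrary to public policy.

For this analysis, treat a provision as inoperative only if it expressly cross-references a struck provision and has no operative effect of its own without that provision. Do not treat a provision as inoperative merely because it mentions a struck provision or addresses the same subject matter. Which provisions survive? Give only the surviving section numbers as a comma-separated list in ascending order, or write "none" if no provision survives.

Section 3 is struck. Section 5 mentions Section 3 but its own obligation stands independently of Section 3, so Section 5 is not affected. No other provision's operative terms depend on Section 3. Section 6 is a severability clause and preserves every provision that can still be given independent effect. That leaves Section 1, Section 2, Section 4, Section 5, and Section 6 in effect.

1, 2, 4, 5, 6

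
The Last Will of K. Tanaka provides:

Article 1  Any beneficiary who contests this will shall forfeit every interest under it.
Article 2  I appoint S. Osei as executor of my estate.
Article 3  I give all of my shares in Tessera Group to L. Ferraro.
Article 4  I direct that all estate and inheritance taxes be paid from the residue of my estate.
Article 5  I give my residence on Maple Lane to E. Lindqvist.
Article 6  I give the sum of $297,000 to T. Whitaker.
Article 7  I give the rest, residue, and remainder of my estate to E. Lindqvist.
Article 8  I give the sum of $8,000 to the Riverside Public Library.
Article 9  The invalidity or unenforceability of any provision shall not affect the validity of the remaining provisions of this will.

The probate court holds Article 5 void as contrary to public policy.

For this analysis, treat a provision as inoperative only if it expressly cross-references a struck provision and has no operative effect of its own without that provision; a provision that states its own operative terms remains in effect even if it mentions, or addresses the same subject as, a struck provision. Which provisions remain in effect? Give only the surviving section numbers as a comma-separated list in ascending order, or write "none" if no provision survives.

Article 5 is struck. No other provision's operative terms depend on Article 5. Under the severability clause in Article 9, the remaining provisions continue in force. Article 1, Article 2, Article 3, Article 4, Article 6, Article 7, Article 8, and Article 9 remain in effect.

1, 2, 3, 4, 6, 7, 8, 9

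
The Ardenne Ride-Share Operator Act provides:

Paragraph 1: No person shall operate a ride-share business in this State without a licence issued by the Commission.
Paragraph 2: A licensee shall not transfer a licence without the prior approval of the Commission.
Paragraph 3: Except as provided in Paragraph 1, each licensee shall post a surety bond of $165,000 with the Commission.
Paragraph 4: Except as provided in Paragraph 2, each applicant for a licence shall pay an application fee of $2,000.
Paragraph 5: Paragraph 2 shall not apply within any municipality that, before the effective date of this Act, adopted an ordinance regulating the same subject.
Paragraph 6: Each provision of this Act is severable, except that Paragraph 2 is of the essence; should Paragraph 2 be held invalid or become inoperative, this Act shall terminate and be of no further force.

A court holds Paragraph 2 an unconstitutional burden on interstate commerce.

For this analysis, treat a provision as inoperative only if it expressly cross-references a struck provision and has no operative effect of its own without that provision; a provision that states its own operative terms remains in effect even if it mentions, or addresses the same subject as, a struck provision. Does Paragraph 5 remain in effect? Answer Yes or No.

Paragraph 2 is struck. Paragraph 5 merely fixes the local-preemption carve-out from Paragraph 2; with Paragraph 2 gone it has nothing to operate on and falls away. Paragraph 6 makes Paragraph 2 an essential term, and Paragraph 2 is the provision held invalid; under Paragraph 6, the entire Act is therefore void. No provision of the Act survives. Paragraph 5 is among the inoperative provisions, so the answer is no.

No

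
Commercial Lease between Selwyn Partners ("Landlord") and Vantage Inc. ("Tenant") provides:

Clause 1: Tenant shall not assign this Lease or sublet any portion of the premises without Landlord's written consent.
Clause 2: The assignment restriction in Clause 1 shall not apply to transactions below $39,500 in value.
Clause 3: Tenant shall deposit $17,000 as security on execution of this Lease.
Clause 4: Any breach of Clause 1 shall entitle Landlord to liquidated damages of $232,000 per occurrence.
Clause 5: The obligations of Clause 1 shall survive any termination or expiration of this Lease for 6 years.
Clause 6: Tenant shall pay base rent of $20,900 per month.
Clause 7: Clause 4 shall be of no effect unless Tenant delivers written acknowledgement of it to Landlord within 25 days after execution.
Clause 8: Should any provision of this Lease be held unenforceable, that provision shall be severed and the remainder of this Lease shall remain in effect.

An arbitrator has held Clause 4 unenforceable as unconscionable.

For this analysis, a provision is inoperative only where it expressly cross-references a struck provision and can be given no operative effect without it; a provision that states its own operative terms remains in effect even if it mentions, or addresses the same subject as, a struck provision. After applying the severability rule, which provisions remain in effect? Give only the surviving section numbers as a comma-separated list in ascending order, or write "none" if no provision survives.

Clause 4 is struck. Clause 7 merely fixes the acknowledgement condition for Clause 4; with Clause 4 gone it has nothing to operate on and falls away. Under the severability clause in Clause 8, the remaining provisions continue in force. That leaves Clause 1, Clause 2, Clause 3, Clause 5, Clause 6, and Clause 8 in effect.

1, 2, 3, 5, 6, 8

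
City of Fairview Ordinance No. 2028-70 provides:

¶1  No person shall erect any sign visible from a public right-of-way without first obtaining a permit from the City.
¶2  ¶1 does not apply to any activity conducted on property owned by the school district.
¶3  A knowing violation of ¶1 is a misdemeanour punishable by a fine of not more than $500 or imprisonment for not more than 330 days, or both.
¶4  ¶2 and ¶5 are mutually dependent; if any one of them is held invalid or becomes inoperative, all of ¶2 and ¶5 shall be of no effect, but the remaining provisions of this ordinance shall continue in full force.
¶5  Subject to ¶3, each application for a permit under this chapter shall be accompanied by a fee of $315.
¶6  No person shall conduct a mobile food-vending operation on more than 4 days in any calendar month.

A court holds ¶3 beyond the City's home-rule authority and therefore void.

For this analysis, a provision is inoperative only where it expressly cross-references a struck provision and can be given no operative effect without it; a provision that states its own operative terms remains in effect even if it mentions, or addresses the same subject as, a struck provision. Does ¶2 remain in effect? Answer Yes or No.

Yes

¶3 is struck. ¶5 mentions ¶3 but its own obligation stands independently of ¶3, so ¶5 is not affected. No other provision's operative terms depend on ¶3. ¶4 ties ¶2 and ¶5 together, but none of those is affected here; the remaining provisions continue in force under ¶4. That leaves ¶1, ¶2, ¶4, ¶5, and ¶6 in effect. ¶2 is among the surviving provisions, so the answer is yes.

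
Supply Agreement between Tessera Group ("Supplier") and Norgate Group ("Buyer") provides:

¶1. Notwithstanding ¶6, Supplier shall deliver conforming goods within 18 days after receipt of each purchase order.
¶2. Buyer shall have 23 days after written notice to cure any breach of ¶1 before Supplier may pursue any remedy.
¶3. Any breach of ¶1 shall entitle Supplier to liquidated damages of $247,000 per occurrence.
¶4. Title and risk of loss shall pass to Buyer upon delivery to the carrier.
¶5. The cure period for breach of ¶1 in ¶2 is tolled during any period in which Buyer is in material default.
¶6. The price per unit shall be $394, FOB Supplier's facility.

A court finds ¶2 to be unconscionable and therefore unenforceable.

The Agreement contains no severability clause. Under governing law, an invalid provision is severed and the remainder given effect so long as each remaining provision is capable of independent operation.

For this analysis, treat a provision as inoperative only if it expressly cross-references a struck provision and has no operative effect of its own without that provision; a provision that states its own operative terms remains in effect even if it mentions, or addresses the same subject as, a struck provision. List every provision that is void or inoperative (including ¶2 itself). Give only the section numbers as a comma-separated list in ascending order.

¶2 is struck. ¶5 has no operative effect of its own apart from ¶2 and is therefore inoperative. With no severability clause, the stated default rule severs what cannot stand and enforces each remaining provision that can operate on its own. That leaves ¶1, ¶3, ¶4, and ¶6 in effect.

2, 5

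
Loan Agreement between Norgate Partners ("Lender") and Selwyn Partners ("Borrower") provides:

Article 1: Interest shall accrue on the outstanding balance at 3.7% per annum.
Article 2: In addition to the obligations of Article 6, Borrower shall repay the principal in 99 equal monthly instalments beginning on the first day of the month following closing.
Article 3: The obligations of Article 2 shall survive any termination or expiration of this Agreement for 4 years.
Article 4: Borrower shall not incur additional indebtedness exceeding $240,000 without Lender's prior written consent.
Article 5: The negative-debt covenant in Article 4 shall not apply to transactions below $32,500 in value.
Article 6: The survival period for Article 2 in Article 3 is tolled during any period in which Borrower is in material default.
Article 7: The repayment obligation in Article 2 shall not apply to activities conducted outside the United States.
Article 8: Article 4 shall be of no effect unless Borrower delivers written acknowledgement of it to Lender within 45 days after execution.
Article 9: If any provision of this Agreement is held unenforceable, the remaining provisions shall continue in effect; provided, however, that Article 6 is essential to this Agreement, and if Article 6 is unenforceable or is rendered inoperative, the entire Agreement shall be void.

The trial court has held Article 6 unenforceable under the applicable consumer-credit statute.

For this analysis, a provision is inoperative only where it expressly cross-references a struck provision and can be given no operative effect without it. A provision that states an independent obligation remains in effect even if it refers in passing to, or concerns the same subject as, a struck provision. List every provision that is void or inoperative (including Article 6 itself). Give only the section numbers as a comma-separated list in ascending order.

1, 2, 3, 4, 5, 6, 7, 8, 9

Article 6 is struck. Nothing else in the Agreement is defined by reference to Article 6. Article 9 makes Article 6 an essential term, and Article 6 is the provision held invalid; under Article 9, the entire Agreement is therefore void. No provision of the Agreement survives.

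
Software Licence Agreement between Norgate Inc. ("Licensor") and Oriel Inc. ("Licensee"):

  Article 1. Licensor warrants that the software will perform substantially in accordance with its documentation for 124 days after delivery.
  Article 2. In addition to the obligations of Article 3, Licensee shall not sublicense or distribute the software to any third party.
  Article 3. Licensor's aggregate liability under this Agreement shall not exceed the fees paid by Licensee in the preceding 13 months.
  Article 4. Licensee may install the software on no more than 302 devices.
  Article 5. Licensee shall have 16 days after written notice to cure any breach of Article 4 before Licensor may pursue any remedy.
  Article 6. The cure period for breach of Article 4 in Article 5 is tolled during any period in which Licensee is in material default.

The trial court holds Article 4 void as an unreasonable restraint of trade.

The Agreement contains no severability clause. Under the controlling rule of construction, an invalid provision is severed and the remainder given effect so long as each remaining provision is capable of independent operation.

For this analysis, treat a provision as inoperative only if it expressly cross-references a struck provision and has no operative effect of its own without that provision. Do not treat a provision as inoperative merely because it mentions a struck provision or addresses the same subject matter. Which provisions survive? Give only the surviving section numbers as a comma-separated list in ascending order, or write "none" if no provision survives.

1, 2, 3

Article 4 is struck. Article 5 operates only by reference to Article 4, so it falls with Article 4. The whole of Article 6 is the tolling of the cure period for breach of Article 4, defined by reference to Article 5, so Article 6 cannot stand once Article 5 is removed. With no severability clause, the stated default rule severs what cannot stand and enforces each remaining provision that can operate on its own. The provisions still in force are Article 1, Article 2, and Article 3.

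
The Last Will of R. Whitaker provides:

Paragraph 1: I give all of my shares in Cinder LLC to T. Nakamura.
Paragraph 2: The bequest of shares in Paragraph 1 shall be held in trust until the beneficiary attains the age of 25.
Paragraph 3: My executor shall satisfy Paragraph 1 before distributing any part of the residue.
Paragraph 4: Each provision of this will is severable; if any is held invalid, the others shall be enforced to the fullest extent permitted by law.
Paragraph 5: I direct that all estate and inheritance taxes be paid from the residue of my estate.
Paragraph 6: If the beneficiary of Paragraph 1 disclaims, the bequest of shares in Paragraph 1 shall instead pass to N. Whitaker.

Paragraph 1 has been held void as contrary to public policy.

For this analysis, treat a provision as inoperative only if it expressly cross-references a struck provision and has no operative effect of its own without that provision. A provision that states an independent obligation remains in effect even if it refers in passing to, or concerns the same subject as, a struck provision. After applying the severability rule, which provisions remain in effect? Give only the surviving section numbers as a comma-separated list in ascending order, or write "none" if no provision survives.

Paragraph 1 is struck. Paragraph 2 operates only by reference to Paragraph 1, so it falls with Paragraph 1. Paragraph 3 operates only by reference to Paragraph 1, so it falls with Paragraph 1. Paragraph 6 has no operative effect of its own apart from Paragraph 1 and is therefore inoperative. Under the severability clause in Paragraph 4, the remaining provisions continue in force. The provisions still in force are Paragraph 4 and Paragraph 5.

4, 5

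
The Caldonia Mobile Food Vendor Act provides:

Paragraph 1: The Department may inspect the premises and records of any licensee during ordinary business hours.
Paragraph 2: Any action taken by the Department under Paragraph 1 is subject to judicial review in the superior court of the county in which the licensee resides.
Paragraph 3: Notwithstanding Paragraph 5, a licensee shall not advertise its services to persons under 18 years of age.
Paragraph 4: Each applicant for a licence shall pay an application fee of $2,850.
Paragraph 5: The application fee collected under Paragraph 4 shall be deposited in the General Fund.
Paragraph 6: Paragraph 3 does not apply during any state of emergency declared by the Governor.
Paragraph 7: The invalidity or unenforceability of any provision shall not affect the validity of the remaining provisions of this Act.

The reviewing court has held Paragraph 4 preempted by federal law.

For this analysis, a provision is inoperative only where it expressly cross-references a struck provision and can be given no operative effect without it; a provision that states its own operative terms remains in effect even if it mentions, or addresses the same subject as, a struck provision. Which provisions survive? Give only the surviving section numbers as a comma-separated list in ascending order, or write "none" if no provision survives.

Paragraph 4 is struck. Paragraph 5 operates only by reference to Paragraph 4, so it falls with Paragraph 4. Although Paragraph 3 refers to Paragraph 5, its operative terms do not depend on Paragraph 5, so it remains in effect. Under the severability clause in Paragraph 7, the remaining provisions continue in force. Paragraph 1, Paragraph 2, Paragraph 3, Paragraph 6, and Paragraph 7 remain in effect.

1, 2, 3, 6, 7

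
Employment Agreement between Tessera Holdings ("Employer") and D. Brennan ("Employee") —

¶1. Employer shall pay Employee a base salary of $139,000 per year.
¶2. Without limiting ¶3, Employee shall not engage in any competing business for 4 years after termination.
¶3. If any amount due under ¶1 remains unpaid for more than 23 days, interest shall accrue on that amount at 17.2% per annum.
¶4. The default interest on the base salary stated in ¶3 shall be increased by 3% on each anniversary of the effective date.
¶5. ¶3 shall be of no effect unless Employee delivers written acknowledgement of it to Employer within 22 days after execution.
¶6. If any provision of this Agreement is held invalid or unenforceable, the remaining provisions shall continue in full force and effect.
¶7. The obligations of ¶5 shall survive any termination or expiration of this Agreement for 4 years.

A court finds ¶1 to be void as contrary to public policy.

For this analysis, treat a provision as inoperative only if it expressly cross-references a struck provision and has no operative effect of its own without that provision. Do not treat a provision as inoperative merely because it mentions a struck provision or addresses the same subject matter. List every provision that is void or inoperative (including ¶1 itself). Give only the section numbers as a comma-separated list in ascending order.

1, 3, 4, 5, 7

¶1 is struck. ¶3 does nothing except set the default interest on the base salary by reference to ¶1; with ¶1 gone it has no independent effect and is inoperative. ¶4 operates only by reference to ¶3, so it falls with ¶3. The only function of ¶5 is the acknowledgement condition for ¶3, so it cannot stand once ¶3 is removed. ¶7 has no operative effect of its own apart from ¶5 and is therefore inoperative. Although ¶2 refers to ¶3, its operative terms do not depend on ¶3, so it remains in effect. Under the severability clause in ¶6, the remaining provisions continue in force. That leaves ¶2 and ¶6 in effect.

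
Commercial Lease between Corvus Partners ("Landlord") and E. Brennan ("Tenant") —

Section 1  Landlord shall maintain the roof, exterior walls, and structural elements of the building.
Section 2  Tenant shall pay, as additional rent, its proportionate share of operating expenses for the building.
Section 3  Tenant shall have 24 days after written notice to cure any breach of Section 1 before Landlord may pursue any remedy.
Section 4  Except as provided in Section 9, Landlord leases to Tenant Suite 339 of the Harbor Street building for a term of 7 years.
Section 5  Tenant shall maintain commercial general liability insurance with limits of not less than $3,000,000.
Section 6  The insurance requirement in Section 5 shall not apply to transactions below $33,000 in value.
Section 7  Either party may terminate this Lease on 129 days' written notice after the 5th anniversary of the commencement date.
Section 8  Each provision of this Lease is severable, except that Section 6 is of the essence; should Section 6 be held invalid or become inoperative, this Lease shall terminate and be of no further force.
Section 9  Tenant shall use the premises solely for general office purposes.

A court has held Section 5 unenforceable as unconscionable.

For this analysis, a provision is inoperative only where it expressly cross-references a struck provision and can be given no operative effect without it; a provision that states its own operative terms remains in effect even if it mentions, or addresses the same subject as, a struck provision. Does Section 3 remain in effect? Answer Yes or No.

Section 5 is struck. Section 6 operates only by reference to Section 5, so it falls with Section 5. Section 8 makes Section 6 an essential term, and Section 6 has been rendered inoperative by the cascade; under Section 8, the entire Lease is therefore void. No provision of the Lease survives. Section 3 is among the inoperative provisions, so the answer is no.

No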